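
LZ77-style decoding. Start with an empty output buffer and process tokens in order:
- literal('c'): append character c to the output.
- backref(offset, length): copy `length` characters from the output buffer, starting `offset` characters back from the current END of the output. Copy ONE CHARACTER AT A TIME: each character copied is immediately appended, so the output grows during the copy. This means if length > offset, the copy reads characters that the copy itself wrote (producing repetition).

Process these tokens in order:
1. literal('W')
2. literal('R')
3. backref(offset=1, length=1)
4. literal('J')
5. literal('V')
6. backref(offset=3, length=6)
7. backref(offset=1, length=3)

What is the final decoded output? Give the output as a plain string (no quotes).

Answer: WRRJVRJVRJVVVV

Derivation:
Token 1: literal('W'). Output: "W"
Token 2: literal('R'). Output: "WR"
Token 3: backref(off=1, len=1). Copied 'R' from pos 1. Output: "WRR"
Token 4: literal('J'). Output: "WRRJ"
Token 5: literal('V'). Output: "WRRJV"
Token 6: backref(off=3, len=6) (overlapping!). Copied 'RJVRJV' from pos 2. Output: "WRRJVRJVRJV"
Token 7: backref(off=1, len=3) (overlapping!). Copied 'VVV' from pos 10. Output: "WRRJVRJVRJVVVV"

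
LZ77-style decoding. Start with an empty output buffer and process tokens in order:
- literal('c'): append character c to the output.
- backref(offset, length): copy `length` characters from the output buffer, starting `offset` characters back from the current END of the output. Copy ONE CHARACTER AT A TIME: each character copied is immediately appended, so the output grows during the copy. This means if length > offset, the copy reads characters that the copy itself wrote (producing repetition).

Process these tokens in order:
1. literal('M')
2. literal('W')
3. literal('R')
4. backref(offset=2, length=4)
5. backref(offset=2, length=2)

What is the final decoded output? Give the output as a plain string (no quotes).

Token 1: literal('M'). Output: "M"
Token 2: literal('W'). Output: "MW"
Token 3: literal('R'). Output: "MWR"
Token 4: backref(off=2, len=4) (overlapping!). Copied 'WRWR' from pos 1. Output: "MWRWRWR"
Token 5: backref(off=2, len=2). Copied 'WR' from pos 5. Output: "MWRWRWRWR"

Answer: MWRWRWRWR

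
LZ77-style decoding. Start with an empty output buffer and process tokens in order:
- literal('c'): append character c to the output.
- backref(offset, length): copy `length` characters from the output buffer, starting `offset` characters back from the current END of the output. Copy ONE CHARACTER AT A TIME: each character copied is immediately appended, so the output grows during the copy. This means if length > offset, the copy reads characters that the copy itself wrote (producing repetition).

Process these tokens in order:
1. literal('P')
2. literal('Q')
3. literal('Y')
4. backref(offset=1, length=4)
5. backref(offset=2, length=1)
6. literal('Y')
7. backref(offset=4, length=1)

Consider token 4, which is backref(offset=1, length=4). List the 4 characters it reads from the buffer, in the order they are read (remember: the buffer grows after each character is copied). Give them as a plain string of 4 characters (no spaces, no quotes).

Token 1: literal('P'). Output: "P"
Token 2: literal('Q'). Output: "PQ"
Token 3: literal('Y'). Output: "PQY"
Token 4: backref(off=1, len=4). Buffer before: "PQY" (len 3)
  byte 1: read out[2]='Y', append. Buffer now: "PQYY"
  byte 2: read out[3]='Y', append. Buffer now: "PQYYY"
  byte 3: read out[4]='Y', append. Buffer now: "PQYYYY"
  byte 4: read out[5]='Y', append. Buffer now: "PQYYYYY"

Answer: YYYY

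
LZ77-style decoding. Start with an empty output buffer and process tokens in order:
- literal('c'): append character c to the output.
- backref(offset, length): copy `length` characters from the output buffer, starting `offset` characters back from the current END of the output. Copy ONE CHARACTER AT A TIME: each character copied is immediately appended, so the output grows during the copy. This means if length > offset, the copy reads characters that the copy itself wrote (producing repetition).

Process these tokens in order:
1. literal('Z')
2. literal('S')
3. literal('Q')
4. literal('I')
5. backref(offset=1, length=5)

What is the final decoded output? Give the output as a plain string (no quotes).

Token 1: literal('Z'). Output: "Z"
Token 2: literal('S'). Output: "ZS"
Token 3: literal('Q'). Output: "ZSQ"
Token 4: literal('I'). Output: "ZSQI"
Token 5: backref(off=1, len=5) (overlapping!). Copied 'IIIII' from pos 3. Output: "ZSQIIIIII"

Answer: ZSQIIIIII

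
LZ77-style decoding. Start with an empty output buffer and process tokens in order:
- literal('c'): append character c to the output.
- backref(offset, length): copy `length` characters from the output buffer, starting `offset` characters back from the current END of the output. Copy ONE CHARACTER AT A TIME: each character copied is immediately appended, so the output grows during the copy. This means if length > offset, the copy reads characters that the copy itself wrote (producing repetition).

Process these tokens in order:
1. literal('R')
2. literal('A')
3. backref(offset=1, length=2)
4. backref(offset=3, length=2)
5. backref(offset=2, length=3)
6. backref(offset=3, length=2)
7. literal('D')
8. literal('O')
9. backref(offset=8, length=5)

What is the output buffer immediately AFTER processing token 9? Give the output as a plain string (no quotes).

Token 1: literal('R'). Output: "R"
Token 2: literal('A'). Output: "RA"
Token 3: backref(off=1, len=2) (overlapping!). Copied 'AA' from pos 1. Output: "RAAA"
Token 4: backref(off=3, len=2). Copied 'AA' from pos 1. Output: "RAAAAA"
Token 5: backref(off=2, len=3) (overlapping!). Copied 'AAA' from pos 4. Output: "RAAAAAAAA"
Token 6: backref(off=3, len=2). Copied 'AA' from pos 6. Output: "RAAAAAAAAAA"
Token 7: literal('D'). Output: "RAAAAAAAAAAD"
Token 8: literal('O'). Output: "RAAAAAAAAAADO"
Token 9: backref(off=8, len=5). Copied 'AAAAA' from pos 5. Output: "RAAAAAAAAAADOAAAAA"

Answer: RAAAAAAAAAADOAAAAA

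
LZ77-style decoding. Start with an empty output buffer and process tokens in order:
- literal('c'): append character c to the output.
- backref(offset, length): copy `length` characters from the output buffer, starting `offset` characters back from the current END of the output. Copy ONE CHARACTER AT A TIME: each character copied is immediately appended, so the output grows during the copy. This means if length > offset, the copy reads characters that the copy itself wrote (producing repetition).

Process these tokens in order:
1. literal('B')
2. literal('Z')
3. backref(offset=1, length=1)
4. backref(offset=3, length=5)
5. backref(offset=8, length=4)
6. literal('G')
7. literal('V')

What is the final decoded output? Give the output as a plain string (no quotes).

Answer: BZZBZZBZBZZBGV

Derivation:
Token 1: literal('B'). Output: "B"
Token 2: literal('Z'). Output: "BZ"
Token 3: backref(off=1, len=1). Copied 'Z' from pos 1. Output: "BZZ"
Token 4: backref(off=3, len=5) (overlapping!). Copied 'BZZBZ' from pos 0. Output: "BZZBZZBZ"
Token 5: backref(off=8, len=4). Copied 'BZZB' from pos 0. Output: "BZZBZZBZBZZB"
Token 6: literal('G'). Output: "BZZBZZBZBZZBG"
Token 7: literal('V'). Output: "BZZBZZBZBZZBGV"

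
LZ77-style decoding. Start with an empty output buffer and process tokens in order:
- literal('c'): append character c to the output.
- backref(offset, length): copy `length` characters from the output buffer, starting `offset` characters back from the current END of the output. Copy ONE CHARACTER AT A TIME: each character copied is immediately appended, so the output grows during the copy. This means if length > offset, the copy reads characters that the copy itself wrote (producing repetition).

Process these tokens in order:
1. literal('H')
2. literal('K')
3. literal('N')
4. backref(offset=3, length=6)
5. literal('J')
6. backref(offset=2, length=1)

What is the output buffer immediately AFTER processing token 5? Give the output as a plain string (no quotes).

Token 1: literal('H'). Output: "H"
Token 2: literal('K'). Output: "HK"
Token 3: literal('N'). Output: "HKN"
Token 4: backref(off=3, len=6) (overlapping!). Copied 'HKNHKN' from pos 0. Output: "HKNHKNHKN"
Token 5: literal('J'). Output: "HKNHKNHKNJ"

Answer: HKNHKNHKNJ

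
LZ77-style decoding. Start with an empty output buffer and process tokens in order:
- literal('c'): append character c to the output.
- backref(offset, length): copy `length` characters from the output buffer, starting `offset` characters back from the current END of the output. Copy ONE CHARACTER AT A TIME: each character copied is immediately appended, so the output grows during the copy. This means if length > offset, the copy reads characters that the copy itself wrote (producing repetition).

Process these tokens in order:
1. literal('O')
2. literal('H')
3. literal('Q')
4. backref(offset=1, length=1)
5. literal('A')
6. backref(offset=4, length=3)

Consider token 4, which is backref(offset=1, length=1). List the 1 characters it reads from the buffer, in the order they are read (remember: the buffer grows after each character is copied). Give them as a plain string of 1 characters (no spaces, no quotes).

Token 1: literal('O'). Output: "O"
Token 2: literal('H'). Output: "OH"
Token 3: literal('Q'). Output: "OHQ"
Token 4: backref(off=1, len=1). Buffer before: "OHQ" (len 3)
  byte 1: read out[2]='Q', append. Buffer now: "OHQQ"

Answer: Q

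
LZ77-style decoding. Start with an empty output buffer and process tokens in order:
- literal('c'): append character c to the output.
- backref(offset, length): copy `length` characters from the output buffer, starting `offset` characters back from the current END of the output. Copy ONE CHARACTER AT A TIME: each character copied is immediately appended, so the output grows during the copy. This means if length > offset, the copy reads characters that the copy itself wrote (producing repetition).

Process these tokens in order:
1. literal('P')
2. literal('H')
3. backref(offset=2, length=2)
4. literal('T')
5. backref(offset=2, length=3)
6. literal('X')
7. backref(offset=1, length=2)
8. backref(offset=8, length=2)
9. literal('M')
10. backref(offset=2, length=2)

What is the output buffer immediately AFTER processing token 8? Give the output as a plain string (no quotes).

Answer: PHPHTHTHXXXHT

Derivation:
Token 1: literal('P'). Output: "P"
Token 2: literal('H'). Output: "PH"
Token 3: backref(off=2, len=2). Copied 'PH' from pos 0. Output: "PHPH"
Token 4: literal('T'). Output: "PHPHT"
Token 5: backref(off=2, len=3) (overlapping!). Copied 'HTH' from pos 3. Output: "PHPHTHTH"
Token 6: literal('X'). Output: "PHPHTHTHX"
Token 7: backref(off=1, len=2) (overlapping!). Copied 'XX' from pos 8. Output: "PHPHTHTHXXX"
Token 8: backref(off=8, len=2). Copied 'HT' from pos 3. Output: "PHPHTHTHXXXHT"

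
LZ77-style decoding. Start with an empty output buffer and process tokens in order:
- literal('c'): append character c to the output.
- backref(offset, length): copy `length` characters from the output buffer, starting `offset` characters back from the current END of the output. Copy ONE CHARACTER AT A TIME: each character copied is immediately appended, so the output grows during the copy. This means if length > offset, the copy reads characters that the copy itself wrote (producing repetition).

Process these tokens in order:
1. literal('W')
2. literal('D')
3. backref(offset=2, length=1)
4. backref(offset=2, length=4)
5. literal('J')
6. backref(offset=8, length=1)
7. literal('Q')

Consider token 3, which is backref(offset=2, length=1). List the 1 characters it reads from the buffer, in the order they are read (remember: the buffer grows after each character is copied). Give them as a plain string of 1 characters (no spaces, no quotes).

Token 1: literal('W'). Output: "W"
Token 2: literal('D'). Output: "WD"
Token 3: backref(off=2, len=1). Buffer before: "WD" (len 2)
  byte 1: read out[0]='W', append. Buffer now: "WDW"

Answer: W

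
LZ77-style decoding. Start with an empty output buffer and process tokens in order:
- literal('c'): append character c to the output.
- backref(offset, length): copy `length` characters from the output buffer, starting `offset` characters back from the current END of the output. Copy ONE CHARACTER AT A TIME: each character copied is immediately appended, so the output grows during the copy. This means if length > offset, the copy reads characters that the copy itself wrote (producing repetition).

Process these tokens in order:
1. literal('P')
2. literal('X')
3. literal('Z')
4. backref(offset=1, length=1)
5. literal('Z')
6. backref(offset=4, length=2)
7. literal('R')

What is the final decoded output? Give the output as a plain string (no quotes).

Answer: PXZZZXZR

Derivation:
Token 1: literal('P'). Output: "P"
Token 2: literal('X'). Output: "PX"
Token 3: literal('Z'). Output: "PXZ"
Token 4: backref(off=1, len=1). Copied 'Z' from pos 2. Output: "PXZZ"
Token 5: literal('Z'). Output: "PXZZZ"
Token 6: backref(off=4, len=2). Copied 'XZ' from pos 1. Output: "PXZZZXZ"
Token 7: literal('R'). Output: "PXZZZXZR"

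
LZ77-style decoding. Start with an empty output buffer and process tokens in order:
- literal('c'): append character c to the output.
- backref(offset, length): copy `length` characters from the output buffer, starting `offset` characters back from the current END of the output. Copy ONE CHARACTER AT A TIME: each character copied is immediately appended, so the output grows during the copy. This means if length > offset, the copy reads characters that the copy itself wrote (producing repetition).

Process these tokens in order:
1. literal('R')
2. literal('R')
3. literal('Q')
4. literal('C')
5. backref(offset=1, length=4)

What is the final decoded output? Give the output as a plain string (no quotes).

Answer: RRQCCCCC

Derivation:
Token 1: literal('R'). Output: "R"
Token 2: literal('R'). Output: "RR"
Token 3: literal('Q'). Output: "RRQ"
Token 4: literal('C'). Output: "RRQC"
Token 5: backref(off=1, len=4) (overlapping!). Copied 'CCCC' from pos 3. Output: "RRQCCCCC"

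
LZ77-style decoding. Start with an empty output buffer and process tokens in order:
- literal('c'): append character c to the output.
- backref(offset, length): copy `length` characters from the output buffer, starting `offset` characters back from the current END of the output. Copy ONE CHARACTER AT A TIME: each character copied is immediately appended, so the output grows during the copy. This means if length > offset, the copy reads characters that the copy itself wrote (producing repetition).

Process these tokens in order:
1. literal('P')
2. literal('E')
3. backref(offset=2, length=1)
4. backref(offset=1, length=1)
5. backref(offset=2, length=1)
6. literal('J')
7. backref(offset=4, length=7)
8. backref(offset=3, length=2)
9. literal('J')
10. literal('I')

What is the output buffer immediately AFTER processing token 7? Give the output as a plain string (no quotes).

Answer: PEPPPJPPPJPPP

Derivation:
Token 1: literal('P'). Output: "P"
Token 2: literal('E'). Output: "PE"
Token 3: backref(off=2, len=1). Copied 'P' from pos 0. Output: "PEP"
Token 4: backref(off=1, len=1). Copied 'P' from pos 2. Output: "PEPP"
Token 5: backref(off=2, len=1). Copied 'P' from pos 2. Output: "PEPPP"
Token 6: literal('J'). Output: "PEPPPJ"
Token 7: backref(off=4, len=7) (overlapping!). Copied 'PPPJPPP' from pos 2. Output: "PEPPPJPPPJPPP"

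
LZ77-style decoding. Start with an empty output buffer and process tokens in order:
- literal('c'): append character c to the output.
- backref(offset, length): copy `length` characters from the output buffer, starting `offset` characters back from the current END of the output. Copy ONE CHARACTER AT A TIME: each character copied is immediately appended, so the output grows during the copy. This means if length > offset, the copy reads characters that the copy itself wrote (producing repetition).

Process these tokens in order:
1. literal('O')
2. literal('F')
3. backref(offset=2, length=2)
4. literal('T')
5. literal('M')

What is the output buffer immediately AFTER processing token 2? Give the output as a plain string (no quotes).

Token 1: literal('O'). Output: "O"
Token 2: literal('F'). Output: "OF"

Answer: OF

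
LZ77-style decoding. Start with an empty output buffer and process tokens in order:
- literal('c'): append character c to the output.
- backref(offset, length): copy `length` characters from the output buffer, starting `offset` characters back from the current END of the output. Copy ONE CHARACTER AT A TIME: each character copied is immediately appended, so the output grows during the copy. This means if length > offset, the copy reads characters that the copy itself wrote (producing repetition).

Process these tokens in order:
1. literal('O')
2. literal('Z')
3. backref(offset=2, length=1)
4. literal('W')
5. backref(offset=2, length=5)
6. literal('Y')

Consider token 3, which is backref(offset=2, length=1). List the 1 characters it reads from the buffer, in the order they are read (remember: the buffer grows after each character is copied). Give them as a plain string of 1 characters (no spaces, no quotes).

Answer: O

Derivation:
Token 1: literal('O'). Output: "O"
Token 2: literal('Z'). Output: "OZ"
Token 3: backref(off=2, len=1). Buffer before: "OZ" (len 2)
  byte 1: read out[0]='O', append. Buffer now: "OZO"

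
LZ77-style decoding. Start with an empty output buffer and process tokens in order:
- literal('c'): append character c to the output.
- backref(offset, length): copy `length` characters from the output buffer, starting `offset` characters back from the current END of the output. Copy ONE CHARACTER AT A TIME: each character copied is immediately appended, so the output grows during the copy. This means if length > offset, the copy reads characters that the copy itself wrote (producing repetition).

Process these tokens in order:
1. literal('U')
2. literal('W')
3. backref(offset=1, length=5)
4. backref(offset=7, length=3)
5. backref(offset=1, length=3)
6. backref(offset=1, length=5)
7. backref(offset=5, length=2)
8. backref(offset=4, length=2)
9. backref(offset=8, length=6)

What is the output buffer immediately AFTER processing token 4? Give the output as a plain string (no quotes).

Token 1: literal('U'). Output: "U"
Token 2: literal('W'). Output: "UW"
Token 3: backref(off=1, len=5) (overlapping!). Copied 'WWWWW' from pos 1. Output: "UWWWWWW"
Token 4: backref(off=7, len=3). Copied 'UWW' from pos 0. Output: "UWWWWWWUWW"

Answer: UWWWWWWUWW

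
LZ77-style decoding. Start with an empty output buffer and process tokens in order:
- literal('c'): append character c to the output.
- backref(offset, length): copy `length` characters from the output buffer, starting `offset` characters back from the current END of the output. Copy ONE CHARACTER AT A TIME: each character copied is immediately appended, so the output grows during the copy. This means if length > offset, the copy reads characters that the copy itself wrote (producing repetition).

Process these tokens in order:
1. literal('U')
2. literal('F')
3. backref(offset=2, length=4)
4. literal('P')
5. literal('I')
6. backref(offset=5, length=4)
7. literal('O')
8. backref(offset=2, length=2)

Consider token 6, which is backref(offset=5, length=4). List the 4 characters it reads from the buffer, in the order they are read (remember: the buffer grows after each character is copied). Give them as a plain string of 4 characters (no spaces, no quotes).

Token 1: literal('U'). Output: "U"
Token 2: literal('F'). Output: "UF"
Token 3: backref(off=2, len=4) (overlapping!). Copied 'UFUF' from pos 0. Output: "UFUFUF"
Token 4: literal('P'). Output: "UFUFUFP"
Token 5: literal('I'). Output: "UFUFUFPI"
Token 6: backref(off=5, len=4). Buffer before: "UFUFUFPI" (len 8)
  byte 1: read out[3]='F', append. Buffer now: "UFUFUFPIF"
  byte 2: read out[4]='U', append. Buffer now: "UFUFUFPIFU"
  byte 3: read out[5]='F', append. Buffer now: "UFUFUFPIFUF"
  byte 4: read out[6]='P', append. Buffer now: "UFUFUFPIFUFP"

Answer: FUFP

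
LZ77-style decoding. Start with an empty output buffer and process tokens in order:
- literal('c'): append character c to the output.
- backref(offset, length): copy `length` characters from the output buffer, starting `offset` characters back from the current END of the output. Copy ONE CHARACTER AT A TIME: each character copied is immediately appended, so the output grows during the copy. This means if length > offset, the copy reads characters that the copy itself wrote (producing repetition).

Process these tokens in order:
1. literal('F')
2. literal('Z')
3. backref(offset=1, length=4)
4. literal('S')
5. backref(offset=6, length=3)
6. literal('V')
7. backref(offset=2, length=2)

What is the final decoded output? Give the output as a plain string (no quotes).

Answer: FZZZZZSZZZVZV

Derivation:
Token 1: literal('F'). Output: "F"
Token 2: literal('Z'). Output: "FZ"
Token 3: backref(off=1, len=4) (overlapping!). Copied 'ZZZZ' from pos 1. Output: "FZZZZZ"
Token 4: literal('S'). Output: "FZZZZZS"
Token 5: backref(off=6, len=3). Copied 'ZZZ' from pos 1. Output: "FZZZZZSZZZ"
Token 6: literal('V'). Output: "FZZZZZSZZZV"
Token 7: backref(off=2, len=2). Copied 'ZV' from pos 9. Output: "FZZZZZSZZZVZV"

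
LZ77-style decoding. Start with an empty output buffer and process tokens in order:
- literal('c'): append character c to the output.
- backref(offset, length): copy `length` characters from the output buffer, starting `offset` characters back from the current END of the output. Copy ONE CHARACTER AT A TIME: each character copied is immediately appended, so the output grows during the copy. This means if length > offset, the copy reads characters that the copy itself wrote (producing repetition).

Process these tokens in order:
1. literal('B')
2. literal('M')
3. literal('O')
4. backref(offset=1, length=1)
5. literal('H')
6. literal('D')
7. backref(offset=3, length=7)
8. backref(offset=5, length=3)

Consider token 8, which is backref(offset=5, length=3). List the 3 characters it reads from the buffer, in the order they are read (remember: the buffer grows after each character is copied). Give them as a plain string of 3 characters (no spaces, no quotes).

Token 1: literal('B'). Output: "B"
Token 2: literal('M'). Output: "BM"
Token 3: literal('O'). Output: "BMO"
Token 4: backref(off=1, len=1). Copied 'O' from pos 2. Output: "BMOO"
Token 5: literal('H'). Output: "BMOOH"
Token 6: literal('D'). Output: "BMOOHD"
Token 7: backref(off=3, len=7) (overlapping!). Copied 'OHDOHDO' from pos 3. Output: "BMOOHDOHDOHDO"
Token 8: backref(off=5, len=3). Buffer before: "BMOOHDOHDOHDO" (len 13)
  byte 1: read out[8]='D', append. Buffer now: "BMOOHDOHDOHDOD"
  byte 2: read out[9]='O', append. Buffer now: "BMOOHDOHDOHDODO"
  byte 3: read out[10]='H', append. Buffer now: "BMOOHDOHDOHDODOH"

Answer: DOH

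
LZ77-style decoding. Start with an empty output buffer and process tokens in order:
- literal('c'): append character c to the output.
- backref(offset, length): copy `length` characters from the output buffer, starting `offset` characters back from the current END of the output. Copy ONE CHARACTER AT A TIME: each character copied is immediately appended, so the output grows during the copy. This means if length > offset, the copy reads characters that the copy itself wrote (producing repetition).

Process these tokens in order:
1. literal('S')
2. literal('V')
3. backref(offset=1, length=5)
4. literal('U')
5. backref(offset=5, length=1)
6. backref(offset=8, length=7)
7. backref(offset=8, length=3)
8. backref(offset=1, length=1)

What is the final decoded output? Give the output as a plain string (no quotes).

Answer: SVVVVVVUVVVVVVVUVVVV

Derivation:
Token 1: literal('S'). Output: "S"
Token 2: literal('V'). Output: "SV"
Token 3: backref(off=1, len=5) (overlapping!). Copied 'VVVVV' from pos 1. Output: "SVVVVVV"
Token 4: literal('U'). Output: "SVVVVVVU"
Token 5: backref(off=5, len=1). Copied 'V' from pos 3. Output: "SVVVVVVUV"
Token 6: backref(off=8, len=7). Copied 'VVVVVVU' from pos 1. Output: "SVVVVVVUVVVVVVVU"
Token 7: backref(off=8, len=3). Copied 'VVV' from pos 8. Output: "SVVVVVVUVVVVVVVUVVV"
Token 8: backref(off=1, len=1). Copied 'V' from pos 18. Output: "SVVVVVVUVVVVVVVUVVVV"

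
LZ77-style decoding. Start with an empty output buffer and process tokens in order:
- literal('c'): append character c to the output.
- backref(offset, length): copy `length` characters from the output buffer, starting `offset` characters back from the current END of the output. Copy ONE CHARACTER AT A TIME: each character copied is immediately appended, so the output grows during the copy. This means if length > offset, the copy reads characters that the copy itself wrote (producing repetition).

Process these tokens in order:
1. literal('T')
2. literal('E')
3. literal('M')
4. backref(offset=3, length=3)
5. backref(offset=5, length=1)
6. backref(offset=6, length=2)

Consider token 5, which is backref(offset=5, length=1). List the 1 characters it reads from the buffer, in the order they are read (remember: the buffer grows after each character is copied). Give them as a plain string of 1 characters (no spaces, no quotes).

Answer: E

Derivation:
Token 1: literal('T'). Output: "T"
Token 2: literal('E'). Output: "TE"
Token 3: literal('M'). Output: "TEM"
Token 4: backref(off=3, len=3). Copied 'TEM' from pos 0. Output: "TEMTEM"
Token 5: backref(off=5, len=1). Buffer before: "TEMTEM" (len 6)
  byte 1: read out[1]='E', append. Buffer now: "TEMTEME"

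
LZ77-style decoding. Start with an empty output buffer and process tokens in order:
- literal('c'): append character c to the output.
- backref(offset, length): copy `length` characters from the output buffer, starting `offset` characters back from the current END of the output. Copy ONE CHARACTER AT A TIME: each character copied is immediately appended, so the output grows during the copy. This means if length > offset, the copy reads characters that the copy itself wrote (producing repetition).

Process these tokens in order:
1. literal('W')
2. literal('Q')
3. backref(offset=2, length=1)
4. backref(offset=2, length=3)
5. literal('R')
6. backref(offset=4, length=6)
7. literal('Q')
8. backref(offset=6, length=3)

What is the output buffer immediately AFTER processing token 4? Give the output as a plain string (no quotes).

Answer: WQWQWQ

Derivation:
Token 1: literal('W'). Output: "W"
Token 2: literal('Q'). Output: "WQ"
Token 3: backref(off=2, len=1). Copied 'W' from pos 0. Output: "WQW"
Token 4: backref(off=2, len=3) (overlapping!). Copied 'QWQ' from pos 1. Output: "WQWQWQ"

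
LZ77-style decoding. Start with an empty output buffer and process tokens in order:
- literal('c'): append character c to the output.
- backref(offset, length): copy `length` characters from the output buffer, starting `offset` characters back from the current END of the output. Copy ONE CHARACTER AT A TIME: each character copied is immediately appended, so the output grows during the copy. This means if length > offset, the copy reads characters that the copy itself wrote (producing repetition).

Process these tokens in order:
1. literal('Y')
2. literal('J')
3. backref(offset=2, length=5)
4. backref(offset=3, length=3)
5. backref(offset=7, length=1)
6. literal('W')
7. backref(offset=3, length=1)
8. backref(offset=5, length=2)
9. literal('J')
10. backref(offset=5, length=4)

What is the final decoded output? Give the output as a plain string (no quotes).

Token 1: literal('Y'). Output: "Y"
Token 2: literal('J'). Output: "YJ"
Token 3: backref(off=2, len=5) (overlapping!). Copied 'YJYJY' from pos 0. Output: "YJYJYJY"
Token 4: backref(off=3, len=3). Copied 'YJY' from pos 4. Output: "YJYJYJYYJY"
Token 5: backref(off=7, len=1). Copied 'J' from pos 3. Output: "YJYJYJYYJYJ"
Token 6: literal('W'). Output: "YJYJYJYYJYJW"
Token 7: backref(off=3, len=1). Copied 'Y' from pos 9. Output: "YJYJYJYYJYJWY"
Token 8: backref(off=5, len=2). Copied 'JY' from pos 8. Output: "YJYJYJYYJYJWYJY"
Token 9: literal('J'). Output: "YJYJYJYYJYJWYJYJ"
Token 10: backref(off=5, len=4). Copied 'WYJY' from pos 11. Output: "YJYJYJYYJYJWYJYJWYJY"

Answer: YJYJYJYYJYJWYJYJWYJY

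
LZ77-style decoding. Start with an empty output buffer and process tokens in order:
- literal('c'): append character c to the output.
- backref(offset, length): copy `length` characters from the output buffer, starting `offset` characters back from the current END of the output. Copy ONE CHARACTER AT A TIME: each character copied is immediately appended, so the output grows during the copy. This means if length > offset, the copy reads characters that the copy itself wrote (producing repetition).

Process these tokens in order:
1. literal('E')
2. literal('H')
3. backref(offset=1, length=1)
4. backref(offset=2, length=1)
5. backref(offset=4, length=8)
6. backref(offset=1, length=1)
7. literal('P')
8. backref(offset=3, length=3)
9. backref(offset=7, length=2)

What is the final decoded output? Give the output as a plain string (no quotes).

Token 1: literal('E'). Output: "E"
Token 2: literal('H'). Output: "EH"
Token 3: backref(off=1, len=1). Copied 'H' from pos 1. Output: "EHH"
Token 4: backref(off=2, len=1). Copied 'H' from pos 1. Output: "EHHH"
Token 5: backref(off=4, len=8) (overlapping!). Copied 'EHHHEHHH' from pos 0. Output: "EHHHEHHHEHHH"
Token 6: backref(off=1, len=1). Copied 'H' from pos 11. Output: "EHHHEHHHEHHHH"
Token 7: literal('P'). Output: "EHHHEHHHEHHHHP"
Token 8: backref(off=3, len=3). Copied 'HHP' from pos 11. Output: "EHHHEHHHEHHHHPHHP"
Token 9: backref(off=7, len=2). Copied 'HH' from pos 10. Output: "EHHHEHHHEHHHHPHHPHH"

Answer: EHHHEHHHEHHHHPHHPHH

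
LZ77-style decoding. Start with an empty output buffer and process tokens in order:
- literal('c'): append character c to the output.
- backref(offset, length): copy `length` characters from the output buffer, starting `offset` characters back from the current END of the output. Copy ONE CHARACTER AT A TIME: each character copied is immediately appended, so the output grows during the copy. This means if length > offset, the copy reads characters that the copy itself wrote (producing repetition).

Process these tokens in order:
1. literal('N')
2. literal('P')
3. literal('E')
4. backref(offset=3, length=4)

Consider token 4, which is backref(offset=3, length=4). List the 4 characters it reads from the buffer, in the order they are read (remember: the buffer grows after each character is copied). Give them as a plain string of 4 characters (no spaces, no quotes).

Token 1: literal('N'). Output: "N"
Token 2: literal('P'). Output: "NP"
Token 3: literal('E'). Output: "NPE"
Token 4: backref(off=3, len=4). Buffer before: "NPE" (len 3)
  byte 1: read out[0]='N', append. Buffer now: "NPEN"
  byte 2: read out[1]='P', append. Buffer now: "NPENP"
  byte 3: read out[2]='E', append. Buffer now: "NPENPE"
  byte 4: read out[3]='N', append. Buffer now: "NPENPEN"

Answer: NPEN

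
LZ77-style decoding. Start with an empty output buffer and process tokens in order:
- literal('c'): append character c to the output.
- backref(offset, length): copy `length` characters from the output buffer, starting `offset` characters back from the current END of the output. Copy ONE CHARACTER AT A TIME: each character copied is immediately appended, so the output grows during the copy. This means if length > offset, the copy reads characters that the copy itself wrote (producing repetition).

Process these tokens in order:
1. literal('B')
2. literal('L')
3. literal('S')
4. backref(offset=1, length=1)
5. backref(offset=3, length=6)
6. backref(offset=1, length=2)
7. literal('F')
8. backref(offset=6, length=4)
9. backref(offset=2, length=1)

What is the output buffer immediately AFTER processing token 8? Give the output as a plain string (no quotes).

Token 1: literal('B'). Output: "B"
Token 2: literal('L'). Output: "BL"
Token 3: literal('S'). Output: "BLS"
Token 4: backref(off=1, len=1). Copied 'S' from pos 2. Output: "BLSS"
Token 5: backref(off=3, len=6) (overlapping!). Copied 'LSSLSS' from pos 1. Output: "BLSSLSSLSS"
Token 6: backref(off=1, len=2) (overlapping!). Copied 'SS' from pos 9. Output: "BLSSLSSLSSSS"
Token 7: literal('F'). Output: "BLSSLSSLSSSSF"
Token 8: backref(off=6, len=4). Copied 'LSSS' from pos 7. Output: "BLSSLSSLSSSSFLSSS"

Answer: BLSSLSSLSSSSFLSSS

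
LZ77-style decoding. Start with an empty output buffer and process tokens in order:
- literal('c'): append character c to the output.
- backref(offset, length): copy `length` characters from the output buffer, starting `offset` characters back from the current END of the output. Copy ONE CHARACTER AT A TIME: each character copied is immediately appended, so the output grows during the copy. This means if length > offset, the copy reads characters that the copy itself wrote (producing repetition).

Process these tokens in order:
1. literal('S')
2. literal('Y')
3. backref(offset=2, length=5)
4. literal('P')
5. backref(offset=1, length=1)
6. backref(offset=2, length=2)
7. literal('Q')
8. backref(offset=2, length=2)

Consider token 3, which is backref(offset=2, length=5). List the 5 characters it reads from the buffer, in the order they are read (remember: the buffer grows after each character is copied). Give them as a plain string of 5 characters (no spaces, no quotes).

Token 1: literal('S'). Output: "S"
Token 2: literal('Y'). Output: "SY"
Token 3: backref(off=2, len=5). Buffer before: "SY" (len 2)
  byte 1: read out[0]='S', append. Buffer now: "SYS"
  byte 2: read out[1]='Y', append. Buffer now: "SYSY"
  byte 3: read out[2]='S', append. Buffer now: "SYSYS"
  byte 4: read out[3]='Y', append. Buffer now: "SYSYSY"
  byte 5: read out[4]='S', append. Buffer now: "SYSYSYS"

Answer: SYSYS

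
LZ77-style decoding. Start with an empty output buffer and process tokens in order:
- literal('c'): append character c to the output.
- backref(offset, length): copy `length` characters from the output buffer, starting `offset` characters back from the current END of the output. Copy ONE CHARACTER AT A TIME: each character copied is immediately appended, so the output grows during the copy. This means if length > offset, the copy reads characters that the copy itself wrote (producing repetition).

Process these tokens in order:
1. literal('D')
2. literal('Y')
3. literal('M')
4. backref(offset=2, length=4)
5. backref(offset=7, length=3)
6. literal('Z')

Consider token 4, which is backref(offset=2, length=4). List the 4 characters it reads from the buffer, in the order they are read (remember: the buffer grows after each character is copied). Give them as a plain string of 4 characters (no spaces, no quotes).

Answer: YMYM

Derivation:
Token 1: literal('D'). Output: "D"
Token 2: literal('Y'). Output: "DY"
Token 3: literal('M'). Output: "DYM"
Token 4: backref(off=2, len=4). Buffer before: "DYM" (len 3)
  byte 1: read out[1]='Y', append. Buffer now: "DYMY"
  byte 2: read out[2]='M', append. Buffer now: "DYMYM"
  byte 3: read out[3]='Y', append. Buffer now: "DYMYMY"
  byte 4: read out[4]='M', append. Buffer now: "DYMYMYM"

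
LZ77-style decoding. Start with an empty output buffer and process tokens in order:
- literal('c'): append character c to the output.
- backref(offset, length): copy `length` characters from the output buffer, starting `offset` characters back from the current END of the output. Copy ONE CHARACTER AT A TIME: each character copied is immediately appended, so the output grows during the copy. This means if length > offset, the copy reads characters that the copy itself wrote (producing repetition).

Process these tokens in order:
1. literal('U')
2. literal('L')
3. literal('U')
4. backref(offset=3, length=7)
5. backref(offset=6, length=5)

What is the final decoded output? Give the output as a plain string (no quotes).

Answer: ULUULUULUULUULU

Derivation:
Token 1: literal('U'). Output: "U"
Token 2: literal('L'). Output: "UL"
Token 3: literal('U'). Output: "ULU"
Token 4: backref(off=3, len=7) (overlapping!). Copied 'ULUULUU' from pos 0. Output: "ULUULUULUU"
Token 5: backref(off=6, len=5). Copied 'LUULU' from pos 4. Output: "ULUULUULUULUULU"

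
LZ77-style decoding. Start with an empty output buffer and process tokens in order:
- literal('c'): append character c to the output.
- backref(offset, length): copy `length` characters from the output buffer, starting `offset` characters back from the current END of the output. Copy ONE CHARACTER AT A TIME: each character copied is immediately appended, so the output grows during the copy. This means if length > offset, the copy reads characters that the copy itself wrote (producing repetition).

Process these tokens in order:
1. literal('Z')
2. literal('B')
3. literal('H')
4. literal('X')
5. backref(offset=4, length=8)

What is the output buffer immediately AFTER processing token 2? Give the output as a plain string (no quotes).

Answer: ZB

Derivation:
Token 1: literal('Z'). Output: "Z"
Token 2: literal('B'). Output: "ZB"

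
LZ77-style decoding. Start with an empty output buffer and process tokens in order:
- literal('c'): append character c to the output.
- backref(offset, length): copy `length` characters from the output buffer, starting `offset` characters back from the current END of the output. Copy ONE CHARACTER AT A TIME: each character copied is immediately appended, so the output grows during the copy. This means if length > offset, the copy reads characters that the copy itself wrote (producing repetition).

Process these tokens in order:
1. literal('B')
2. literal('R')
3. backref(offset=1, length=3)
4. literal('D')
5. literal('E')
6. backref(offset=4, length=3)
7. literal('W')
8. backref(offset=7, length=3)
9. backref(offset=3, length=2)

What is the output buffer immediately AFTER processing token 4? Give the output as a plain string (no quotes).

Token 1: literal('B'). Output: "B"
Token 2: literal('R'). Output: "BR"
Token 3: backref(off=1, len=3) (overlapping!). Copied 'RRR' from pos 1. Output: "BRRRR"
Token 4: literal('D'). Output: "BRRRRD"

Answer: BRRRRD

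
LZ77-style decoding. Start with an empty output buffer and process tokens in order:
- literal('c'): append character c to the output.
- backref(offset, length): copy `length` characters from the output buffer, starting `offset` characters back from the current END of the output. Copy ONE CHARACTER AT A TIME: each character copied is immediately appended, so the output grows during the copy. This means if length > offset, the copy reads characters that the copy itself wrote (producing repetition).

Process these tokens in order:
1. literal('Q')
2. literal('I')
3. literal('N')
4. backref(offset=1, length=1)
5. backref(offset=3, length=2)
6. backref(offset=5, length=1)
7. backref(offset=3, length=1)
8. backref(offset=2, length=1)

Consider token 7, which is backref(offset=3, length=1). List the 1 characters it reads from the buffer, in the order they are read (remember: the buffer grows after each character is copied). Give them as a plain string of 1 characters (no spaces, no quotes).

Token 1: literal('Q'). Output: "Q"
Token 2: literal('I'). Output: "QI"
Token 3: literal('N'). Output: "QIN"
Token 4: backref(off=1, len=1). Copied 'N' from pos 2. Output: "QINN"
Token 5: backref(off=3, len=2). Copied 'IN' from pos 1. Output: "QINNIN"
Token 6: backref(off=5, len=1). Copied 'I' from pos 1. Output: "QINNINI"
Token 7: backref(off=3, len=1). Buffer before: "QINNINI" (len 7)
  byte 1: read out[4]='I', append. Buffer now: "QINNINII"

Answer: I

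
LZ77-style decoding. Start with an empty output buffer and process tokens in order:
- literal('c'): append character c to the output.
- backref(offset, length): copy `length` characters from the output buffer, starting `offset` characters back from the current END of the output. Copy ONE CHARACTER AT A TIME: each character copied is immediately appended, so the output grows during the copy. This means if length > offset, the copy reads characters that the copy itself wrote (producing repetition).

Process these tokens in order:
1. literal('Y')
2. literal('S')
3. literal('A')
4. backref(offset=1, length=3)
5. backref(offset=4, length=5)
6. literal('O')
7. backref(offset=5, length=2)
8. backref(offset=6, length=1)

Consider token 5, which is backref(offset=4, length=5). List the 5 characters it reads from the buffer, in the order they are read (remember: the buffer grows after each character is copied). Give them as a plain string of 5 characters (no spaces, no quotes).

Answer: AAAAA

Derivation:
Token 1: literal('Y'). Output: "Y"
Token 2: literal('S'). Output: "YS"
Token 3: literal('A'). Output: "YSA"
Token 4: backref(off=1, len=3) (overlapping!). Copied 'AAA' from pos 2. Output: "YSAAAA"
Token 5: backref(off=4, len=5). Buffer before: "YSAAAA" (len 6)
  byte 1: read out[2]='A', append. Buffer now: "YSAAAAA"
  byte 2: read out[3]='A', append. Buffer now: "YSAAAAAA"
  byte 3: read out[4]='A', append. Buffer now: "YSAAAAAAA"
  byte 4: read out[5]='A', append. Buffer now: "YSAAAAAAAA"
  byte 5: read out[6]='A', append. Buffer now: "YSAAAAAAAAA"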